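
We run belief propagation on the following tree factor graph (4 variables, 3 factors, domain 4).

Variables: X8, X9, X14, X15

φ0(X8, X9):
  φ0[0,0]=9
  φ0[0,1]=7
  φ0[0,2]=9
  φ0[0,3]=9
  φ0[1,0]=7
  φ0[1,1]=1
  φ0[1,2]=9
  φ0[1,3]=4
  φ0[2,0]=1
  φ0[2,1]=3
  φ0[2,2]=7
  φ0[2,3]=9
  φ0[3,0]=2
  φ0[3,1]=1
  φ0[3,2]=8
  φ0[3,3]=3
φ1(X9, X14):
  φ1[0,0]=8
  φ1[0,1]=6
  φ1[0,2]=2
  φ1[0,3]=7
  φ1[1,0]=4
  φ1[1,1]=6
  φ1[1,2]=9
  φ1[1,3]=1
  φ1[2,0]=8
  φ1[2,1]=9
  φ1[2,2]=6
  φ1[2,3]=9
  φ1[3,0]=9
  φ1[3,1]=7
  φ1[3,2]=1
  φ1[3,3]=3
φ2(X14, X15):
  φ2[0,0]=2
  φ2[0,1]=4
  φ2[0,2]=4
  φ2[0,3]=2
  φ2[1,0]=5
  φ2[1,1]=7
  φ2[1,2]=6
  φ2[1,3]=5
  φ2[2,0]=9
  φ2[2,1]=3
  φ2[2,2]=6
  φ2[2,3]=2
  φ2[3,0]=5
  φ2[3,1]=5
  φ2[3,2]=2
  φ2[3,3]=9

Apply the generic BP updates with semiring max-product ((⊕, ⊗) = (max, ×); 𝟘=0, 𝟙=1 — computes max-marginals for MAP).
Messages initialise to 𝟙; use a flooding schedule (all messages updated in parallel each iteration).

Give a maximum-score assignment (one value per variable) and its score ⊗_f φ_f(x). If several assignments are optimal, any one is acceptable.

init: all messages = 𝟙 over 4 values
r1 m[φ0→X8] = [9, 9, 9, 8]
r1 m[φ0→X9] = [9, 7, 9, 9]
r1 m[φ1→X9] = [8, 9, 9, 9]
r1 m[φ1→X14] = [9, 9, 9, 9]
r1 m[φ2→X14] = [4, 7, 9, 9]
r1 m[φ2→X15] = [9, 7, 6, 9]
r1 m[X8→φ0] = [1, 1, 1, 1]
r1 m[X9→φ0] = [1, 1, 1, 1]
r1 m[X9→φ1] = [1, 1, 1, 1]
r1 m[X14→φ1] = [1, 1, 1, 1]
r1 m[X14→φ2] = [1, 1, 1, 1]
r1 m[X15→φ2] = [1, 1, 1, 1]
r2 m[φ0→X8] = [9, 9, 9, 8]
r2 m[φ0→X9] = [9, 7, 9, 9]
r2 m[φ1→X9] = [8, 9, 9, 9]
r2 m[φ1→X14] = [9, 9, 9, 9]
r2 m[φ2→X14] = [4, 7, 9, 9]
r2 m[φ2→X15] = [9, 7, 6, 9]
r2 m[X8→φ0] = [1, 1, 1, 1]
r2 m[X9→φ0] = [8, 9, 9, 9]
r2 m[X9→φ1] = [9, 7, 9, 9]
r2 m[X14→φ1] = [4, 7, 9, 9]
r2 m[X14→φ2] = [9, 9, 9, 9]
r2 m[X15→φ2] = [1, 1, 1, 1]
r3 m[φ0→X8] = [81, 81, 81, 72]
r3 m[φ0→X9] = [9, 7, 9, 9]
r3 m[φ1→X9] = [63, 81, 81, 49]
r3 m[φ1→X14] = [81, 81, 63, 81]
r3 m[φ2→X14] = [4, 7, 9, 9]
r3 m[φ2→X15] = [81, 63, 54, 81]
r3 m[X8→φ0] = [1, 1, 1, 1]
r3 m[X9→φ0] = [8, 9, 9, 9]
r3 m[X9→φ1] = [9, 7, 9, 9]
r3 m[X14→φ1] = [4, 7, 9, 9]
r3 m[X14→φ2] = [9, 9, 9, 9]
r3 m[X15→φ2] = [1, 1, 1, 1]
r4 m[φ0→X8] = [81, 81, 81, 72]
r4 m[φ0→X9] = [9, 7, 9, 9]
r4 m[φ1→X9] = [63, 81, 81, 49]
r4 m[φ1→X14] = [81, 81, 63, 81]
r4 m[φ2→X14] = [4, 7, 9, 9]
r4 m[φ2→X15] = [81, 63, 54, 81]
r4 m[X8→φ0] = [1, 1, 1, 1]
r4 m[X9→φ0] = [63, 81, 81, 49]
r4 m[X9→φ1] = [9, 7, 9, 9]
r4 m[X14→φ1] = [4, 7, 9, 9]
r4 m[X14→φ2] = [81, 81, 63, 81]
r4 m[X15→φ2] = [1, 1, 1, 1]
r5 m[φ0→X8] = [729, 729, 567, 648]
r5 m[φ0→X9] = [9, 7, 9, 9]
r5 m[φ1→X9] = [63, 81, 81, 49]
r5 m[φ1→X14] = [81, 81, 63, 81]
r5 m[φ2→X14] = [4, 7, 9, 9]
r5 m[φ2→X15] = [567, 567, 486, 729]
r5 m[X8→φ0] = [1, 1, 1, 1]
r5 m[X9→φ0] = [63, 81, 81, 49]
r5 m[X9→φ1] = [9, 7, 9, 9]
r5 m[X14→φ1] = [4, 7, 9, 9]
r5 m[X14→φ2] = [81, 81, 63, 81]
r5 m[X15→φ2] = [1, 1, 1, 1]
r6 m[φ0→X8] = [729, 729, 567, 648]
r6 m[φ0→X9] = [9, 7, 9, 9]
r6 m[φ1→X9] = [63, 81, 81, 49]
r6 m[φ1→X14] = [81, 81, 63, 81]
r6 m[φ2→X14] = [4, 7, 9, 9]
r6 m[φ2→X15] = [567, 567, 486, 729]
r6 m[X8→φ0] = [1, 1, 1, 1]
r6 m[X9→φ0] = [63, 81, 81, 49]
r6 m[X9→φ1] = [9, 7, 9, 9]
r6 m[X14→φ1] = [4, 7, 9, 9]
r6 m[X14→φ2] = [81, 81, 63, 81]
r6 m[X15→φ2] = [1, 1, 1, 1]
fixed point reached at round 6
traceback from X8: (X8=0, X9=2, X14=3, X15=3), score=729

assignment: (X8=0, X9=2, X14=3, X15=3); score = 729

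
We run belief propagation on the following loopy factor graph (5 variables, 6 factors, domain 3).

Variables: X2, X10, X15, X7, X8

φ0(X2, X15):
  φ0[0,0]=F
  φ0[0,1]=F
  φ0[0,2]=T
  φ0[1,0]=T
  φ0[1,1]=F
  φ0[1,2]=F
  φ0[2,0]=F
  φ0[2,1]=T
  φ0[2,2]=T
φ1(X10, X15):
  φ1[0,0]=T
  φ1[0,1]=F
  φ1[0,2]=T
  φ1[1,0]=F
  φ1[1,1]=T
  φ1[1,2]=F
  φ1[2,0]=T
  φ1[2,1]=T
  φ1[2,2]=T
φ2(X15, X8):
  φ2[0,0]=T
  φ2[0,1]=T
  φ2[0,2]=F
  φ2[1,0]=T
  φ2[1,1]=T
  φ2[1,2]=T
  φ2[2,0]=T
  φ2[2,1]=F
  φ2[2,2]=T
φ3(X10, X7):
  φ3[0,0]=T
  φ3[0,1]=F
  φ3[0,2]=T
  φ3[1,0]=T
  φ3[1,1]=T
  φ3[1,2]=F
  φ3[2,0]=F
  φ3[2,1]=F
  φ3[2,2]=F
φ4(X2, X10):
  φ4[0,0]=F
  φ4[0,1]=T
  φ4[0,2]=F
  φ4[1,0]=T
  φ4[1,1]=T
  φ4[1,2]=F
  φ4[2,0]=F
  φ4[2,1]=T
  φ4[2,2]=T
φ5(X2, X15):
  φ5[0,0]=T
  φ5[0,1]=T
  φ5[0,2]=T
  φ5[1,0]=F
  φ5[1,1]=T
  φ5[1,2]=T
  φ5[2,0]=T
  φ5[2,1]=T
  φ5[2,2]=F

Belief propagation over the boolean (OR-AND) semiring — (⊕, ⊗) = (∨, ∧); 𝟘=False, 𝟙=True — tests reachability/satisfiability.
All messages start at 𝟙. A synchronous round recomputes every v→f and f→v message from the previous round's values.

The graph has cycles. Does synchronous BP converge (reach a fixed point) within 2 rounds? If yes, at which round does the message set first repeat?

init: all messages = 𝟙 over 3 values
r1 m[φ0→X2] = [T, T, T]
r1 m[φ0→X15] = [T, T, T]
r1 m[φ1→X10] = [T, T, T]
r1 m[φ1→X15] = [T, T, T]
r1 m[φ2→X15] = [T, T, T]
r1 m[φ2→X8] = [T, T, T]
r1 m[φ3→X10] = [T, T, F]
r1 m[φ3→X7] = [T, T, T]
r1 m[φ4→X2] = [T, T, T]
r1 m[φ4→X10] = [T, T, T]
r1 m[φ5→X2] = [T, T, T]
r1 m[φ5→X15] = [T, T, T]
r1 m[X2→φ0] = [T, T, T]
r1 m[X2→φ4] = [T, T, T]
r1 m[X2→φ5] = [T, T, T]
r1 m[X10→φ1] = [T, T, T]
r1 m[X10→φ3] = [T, T, T]
r1 m[X10→φ4] = [T, T, T]
r1 m[X15→φ0] = [T, T, T]
r1 m[X15→φ1] = [T, T, T]
r1 m[X15→φ2] = [T, T, T]
r1 m[X15→φ5] = [T, T, T]
r1 m[X7→φ3] = [T, T, T]
r1 m[X8→φ2] = [T, T, T]
r2 m[φ0→X2] = [T, T, T]
r2 m[φ0→X15] = [T, T, T]
r2 m[φ1→X10] = [T, T, T]
r2 m[φ1→X15] = [T, T, T]
r2 m[φ2→X15] = [T, T, T]
r2 m[φ2→X8] = [T, T, T]
r2 m[φ3→X10] = [T, T, F]
r2 m[φ3→X7] = [T, T, T]
r2 m[φ4→X2] = [T, T, T]
r2 m[φ4→X10] = [T, T, T]
r2 m[φ5→X2] = [T, T, T]
r2 m[φ5→X15] = [T, T, T]
r2 m[X2→φ0] = [T, T, T]
r2 m[X2→φ4] = [T, T, T]
r2 m[X2→φ5] = [T, T, T]
r2 m[X10→φ1] = [T, T, F]
r2 m[X10→φ3] = [T, T, T]
r2 m[X10→φ4] = [T, T, F]
r2 m[X15→φ0] = [T, T, T]
r2 m[X15→φ1] = [T, T, T]
r2 m[X15→φ2] = [T, T, T]
r2 m[X15→φ5] = [T, T, T]
r2 m[X7→φ3] = [T, T, T]
r2 m[X8→φ2] = [T, T, T]
no fixed point within 2 rounds

NOT CONVERGED within 2 rounds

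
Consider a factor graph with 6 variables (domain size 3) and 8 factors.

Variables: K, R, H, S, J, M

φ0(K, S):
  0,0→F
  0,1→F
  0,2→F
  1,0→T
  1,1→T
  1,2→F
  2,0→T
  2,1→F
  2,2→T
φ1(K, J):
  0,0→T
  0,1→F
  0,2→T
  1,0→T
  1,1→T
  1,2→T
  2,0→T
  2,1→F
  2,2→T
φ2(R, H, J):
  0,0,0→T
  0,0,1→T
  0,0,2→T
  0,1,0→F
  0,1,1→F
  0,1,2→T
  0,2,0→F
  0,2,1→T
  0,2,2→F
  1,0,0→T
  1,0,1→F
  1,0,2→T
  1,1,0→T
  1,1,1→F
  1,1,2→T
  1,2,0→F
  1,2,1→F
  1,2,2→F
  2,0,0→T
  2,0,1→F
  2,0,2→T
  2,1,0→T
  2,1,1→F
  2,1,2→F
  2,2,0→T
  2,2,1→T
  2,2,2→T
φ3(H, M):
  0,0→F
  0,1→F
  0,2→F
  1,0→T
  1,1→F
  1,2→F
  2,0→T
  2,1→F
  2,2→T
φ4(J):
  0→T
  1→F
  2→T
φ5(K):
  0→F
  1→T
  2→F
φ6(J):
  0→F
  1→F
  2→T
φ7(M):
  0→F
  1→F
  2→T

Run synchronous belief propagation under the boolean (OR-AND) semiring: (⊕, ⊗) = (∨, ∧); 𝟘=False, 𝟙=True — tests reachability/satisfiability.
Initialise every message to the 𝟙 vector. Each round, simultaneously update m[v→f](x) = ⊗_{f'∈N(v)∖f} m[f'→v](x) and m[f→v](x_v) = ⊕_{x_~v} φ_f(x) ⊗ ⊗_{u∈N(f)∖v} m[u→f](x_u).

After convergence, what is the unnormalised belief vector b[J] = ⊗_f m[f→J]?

b[J] = [F, F, T]

init: all messages = 𝟙 over 3 values
r1 m[φ0→K] = [F, T, T]
r1 m[φ0→S] = [T, T, T]
r1 m[φ1→K] = [T, T, T]
r1 m[φ1→J] = [T, T, T]
r1 m[φ2→R] = [T, T, T]
r1 m[φ2→H] = [T, T, T]
r1 m[φ2→J] = [T, T, T]
r1 m[φ3→H] = [F, T, T]
r1 m[φ3→M] = [T, F, T]
r1 m[φ4→J] = [T, F, T]
r1 m[φ5→K] = [F, T, F]
r1 m[φ6→J] = [F, F, T]
r1 m[φ7→M] = [F, F, T]
r1 m[K→φ0] = [T, T, T]
r1 m[K→φ1] = [T, T, T]
r1 m[K→φ5] = [T, T, T]
r1 m[R→φ2] = [T, T, T]
r1 m[H→φ2] = [T, T, T]
r1 m[H→φ3] = [T, T, T]
r1 m[S→φ0] = [T, T, T]
r1 m[J→φ1] = [T, T, T]
r1 m[J→φ2] = [T, T, T]
r1 m[J→φ4] = [T, T, T]
r1 m[J→φ6] = [T, T, T]
r1 m[M→φ3] = [T, T, T]
r1 m[M→φ7] = [T, T, T]
r2 m[φ0→K] = [F, T, T]
r2 m[φ0→S] = [T, T, T]
r2 m[φ1→K] = [T, T, T]
r2 m[φ1→J] = [T, T, T]
r2 m[φ2→R] = [T, T, T]
r2 m[φ2→H] = [T, T, T]
r2 m[φ2→J] = [T, T, T]
r2 m[φ3→H] = [F, T, T]
r2 m[φ3→M] = [T, F, T]
r2 m[φ4→J] = [T, F, T]
r2 m[φ5→K] = [F, T, F]
r2 m[φ6→J] = [F, F, T]
r2 m[φ7→M] = [F, F, T]
r2 m[K→φ0] = [F, T, F]
r2 m[K→φ1] = [F, T, F]
r2 m[K→φ5] = [F, T, T]
r2 m[R→φ2] = [T, T, T]
r2 m[H→φ2] = [F, T, T]
r2 m[H→φ3] = [T, T, T]
r2 m[S→φ0] = [T, T, T]
r2 m[J→φ1] = [F, F, T]
r2 m[J→φ2] = [F, F, T]
r2 m[J→φ4] = [F, F, T]
r2 m[J→φ6] = [T, F, T]
r2 m[M→φ3] = [F, F, T]
r2 m[M→φ7] = [T, F, T]
r3 m[φ0→K] = [F, T, T]
r3 m[φ0→S] = [T, T, F]
r3 m[φ1→K] = [T, T, T]
r3 m[φ1→J] = [T, T, T]
r3 m[φ2→R] = [T, T, T]
r3 m[φ2→H] = [T, T, T]
r3 m[φ2→J] = [T, T, T]
r3 m[φ3→H] = [F, F, T]
r3 m[φ3→M] = [T, F, T]
r3 m[φ4→J] = [T, F, T]
r3 m[φ5→K] = [F, T, F]
r3 m[φ6→J] = [F, F, T]
r3 m[φ7→M] = [F, F, T]
r3 m[K→φ0] = [F, T, F]
r3 m[K→φ1] = [F, T, F]
r3 m[K→φ5] = [F, T, T]
r3 m[R→φ2] = [T, T, T]
r3 m[H→φ2] = [F, T, T]
r3 m[H→φ3] = [T, T, T]
r3 m[S→φ0] = [T, T, T]
r3 m[J→φ1] = [F, F, T]
r3 m[J→φ2] = [F, F, T]
r3 m[J→φ4] = [F, F, T]
r3 m[J→φ6] = [T, F, T]
r3 m[M→φ3] = [F, F, T]
r3 m[M→φ7] = [T, F, T]
r4 m[φ0→K] = [F, T, T]
r4 m[φ0→S] = [T, T, F]
r4 m[φ1→K] = [T, T, T]
r4 m[φ1→J] = [T, T, T]
r4 m[φ2→R] = [T, T, T]
r4 m[φ2→H] = [T, T, T]
r4 m[φ2→J] = [T, T, T]
r4 m[φ3→H] = [F, F, T]
r4 m[φ3→M] = [T, F, T]
r4 m[φ4→J] = [T, F, T]
r4 m[φ5→K] = [F, T, F]
r4 m[φ6→J] = [F, F, T]
r4 m[φ7→M] = [F, F, T]
r4 m[K→φ0] = [F, T, F]
r4 m[K→φ1] = [F, T, F]
r4 m[K→φ5] = [F, T, T]
r4 m[R→φ2] = [T, T, T]
r4 m[H→φ2] = [F, F, T]
r4 m[H→φ3] = [T, T, T]
r4 m[S→φ0] = [T, T, T]
r4 m[J→φ1] = [F, F, T]
r4 m[J→φ2] = [F, F, T]
r4 m[J→φ4] = [F, F, T]
r4 m[J→φ6] = [T, F, T]
r4 m[M→φ3] = [F, F, T]
r4 m[M→φ7] = [T, F, T]
r5 m[φ0→K] = [F, T, T]
r5 m[φ0→S] = [T, T, F]
r5 m[φ1→K] = [T, T, T]
r5 m[φ1→J] = [T, T, T]
r5 m[φ2→R] = [F, F, T]
r5 m[φ2→H] = [T, T, T]
r5 m[φ2→J] = [T, T, T]
r5 m[φ3→H] = [F, F, T]
r5 m[φ3→M] = [T, F, T]
r5 m[φ4→J] = [T, F, T]
r5 m[φ5→K] = [F, T, F]
r5 m[φ6→J] = [F, F, T]
r5 m[φ7→M] = [F, F, T]
r5 m[K→φ0] = [F, T, F]
r5 m[K→φ1] = [F, T, F]
r5 m[K→φ5] = [F, T, T]
r5 m[R→φ2] = [T, T, T]
r5 m[H→φ2] = [F, F, T]
r5 m[H→φ3] = [T, T, T]
r5 m[S→φ0] = [T, T, T]
r5 m[J→φ1] = [F, F, T]
r5 m[J→φ2] = [F, F, T]
r5 m[J→φ4] = [F, F, T]
r5 m[J→φ6] = [T, F, T]
r5 m[M→φ3] = [F, F, T]
r5 m[M→φ7] = [T, F, T]
r6 m[φ0→K] = [F, T, T]
r6 m[φ0→S] = [T, T, F]
r6 m[φ1→K] = [T, T, T]
r6 m[φ1→J] = [T, T, T]
r6 m[φ2→R] = [F, F, T]
r6 m[φ2→H] = [T, T, T]
r6 m[φ2→J] = [T, T, T]
r6 m[φ3→H] = [F, F, T]
r6 m[φ3→M] = [T, F, T]
r6 m[φ4→J] = [T, F, T]
r6 m[φ5→K] = [F, T, F]
r6 m[φ6→J] = [F, F, T]
r6 m[φ7→M] = [F, F, T]
r6 m[K→φ0] = [F, T, F]
r6 m[K→φ1] = [F, T, F]
r6 m[K→φ5] = [F, T, T]
r6 m[R→φ2] = [T, T, T]
r6 m[H→φ2] = [F, F, T]
r6 m[H→φ3] = [T, T, T]
r6 m[S→φ0] = [T, T, T]
r6 m[J→φ1] = [F, F, T]
r6 m[J→φ2] = [F, F, T]
r6 m[J→φ4] = [F, F, T]
r6 m[J→φ6] = [T, F, T]
r6 m[M→φ3] = [F, F, T]
r6 m[M→φ7] = [T, F, T]
fixed point reached at round 6
b[J] = ⊗ incoming = [F, F, T]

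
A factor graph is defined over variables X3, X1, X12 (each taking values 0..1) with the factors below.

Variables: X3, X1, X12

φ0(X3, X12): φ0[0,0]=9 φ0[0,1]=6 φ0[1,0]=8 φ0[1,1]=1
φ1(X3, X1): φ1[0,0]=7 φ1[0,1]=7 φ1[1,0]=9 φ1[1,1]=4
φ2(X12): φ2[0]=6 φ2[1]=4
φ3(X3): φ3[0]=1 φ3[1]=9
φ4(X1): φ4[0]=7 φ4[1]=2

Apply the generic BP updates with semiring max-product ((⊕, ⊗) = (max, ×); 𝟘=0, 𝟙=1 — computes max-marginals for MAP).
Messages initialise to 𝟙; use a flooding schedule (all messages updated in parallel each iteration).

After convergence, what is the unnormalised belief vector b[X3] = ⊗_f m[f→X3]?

init: all messages = 𝟙 over 2 values
r1 m[φ0→X3] = [9, 8]
r1 m[φ0→X12] = [9, 6]
r1 m[φ1→X3] = [7, 9]
r1 m[φ1→X1] = [9, 7]
r1 m[φ2→X12] = [6, 4]
r1 m[φ3→X3] = [1, 9]
r1 m[φ4→X1] = [7, 2]
r1 m[X3→φ0] = [1, 1]
r1 m[X3→φ1] = [1, 1]
r1 m[X3→φ3] = [1, 1]
r1 m[X1→φ1] = [1, 1]
r1 m[X1→φ4] = [1, 1]
r1 m[X12→φ0] = [1, 1]
r1 m[X12→φ2] = [1, 1]
r2 m[φ0→X3] = [9, 8]
r2 m[φ0→X12] = [9, 6]
r2 m[φ1→X3] = [7, 9]
r2 m[φ1→X1] = [9, 7]
r2 m[φ2→X12] = [6, 4]
r2 m[φ3→X3] = [1, 9]
r2 m[φ4→X1] = [7, 2]
r2 m[X3→φ0] = [7, 81]
r2 m[X3→φ1] = [9, 72]
r2 m[X3→φ3] = [63, 72]
r2 m[X1→φ1] = [7, 2]
r2 m[X1→φ4] = [9, 7]
r2 m[X12→φ0] = [6, 4]
r2 m[X12→φ2] = [9, 6]
r3 m[φ0→X3] = [54, 48]
r3 m[φ0→X12] = [648, 81]
r3 m[φ1→X3] = [49, 63]
r3 m[φ1→X1] = [648, 288]
r3 m[φ2→X12] = [6, 4]
r3 m[φ3→X3] = [1, 9]
r3 m[φ4→X1] = [7, 2]
r3 m[X3→φ0] = [7, 81]
r3 m[X3→φ1] = [9, 72]
r3 m[X3→φ3] = [63, 72]
r3 m[X1→φ1] = [7, 2]
r3 m[X1→φ4] = [9, 7]
r3 m[X12→φ0] = [6, 4]
r3 m[X12→φ2] = [9, 6]
r4 m[φ0→X3] = [54, 48]
r4 m[φ0→X12] = [648, 81]
r4 m[φ1→X3] = [49, 63]
r4 m[φ1→X1] = [648, 288]
r4 m[φ2→X12] = [6, 4]
r4 m[φ3→X3] = [1, 9]
r4 m[φ4→X1] = [7, 2]
r4 m[X3→φ0] = [49, 567]
r4 m[X3→φ1] = [54, 432]
r4 m[X3→φ3] = [2646, 3024]
r4 m[X1→φ1] = [7, 2]
r4 m[X1→φ4] = [648, 288]
r4 m[X12→φ0] = [6, 4]
r4 m[X12→φ2] = [648, 81]
r5 m[φ0→X3] = [54, 48]
r5 m[φ0→X12] = [4536, 567]
r5 m[φ1→X3] = [49, 63]
r5 m[φ1→X1] = [3888, 1728]
r5 m[φ2→X12] = [6, 4]
r5 m[φ3→X3] = [1, 9]
r5 m[φ4→X1] = [7, 2]
r5 m[X3→φ0] = [49, 567]
r5 m[X3→φ1] = [54, 432]
r5 m[X3→φ3] = [2646, 3024]
r5 m[X1→φ1] = [7, 2]
r5 m[X1→φ4] = [648, 288]
r5 m[X12→φ0] = [6, 4]
r5 m[X12→φ2] = [648, 81]
r6 m[φ0→X3] = [54, 48]
r6 m[φ0→X12] = [4536, 567]
r6 m[φ1→X3] = [49, 63]
r6 m[φ1→X1] = [3888, 1728]
r6 m[φ2→X12] = [6, 4]
r6 m[φ3→X3] = [1, 9]
r6 m[φ4→X1] = [7, 2]
r6 m[X3→φ0] = [49, 567]
r6 m[X3→φ1] = [54, 432]
r6 m[X3→φ3] = [2646, 3024]
r6 m[X1→φ1] = [7, 2]
r6 m[X1→φ4] = [3888, 1728]
r6 m[X12→φ0] = [6, 4]
r6 m[X12→φ2] = [4536, 567]
r7 m[φ0→X3] = [54, 48]
r7 m[φ0→X12] = [4536, 567]
r7 m[φ1→X3] = [49, 63]
r7 m[φ1→X1] = [3888, 1728]
r7 m[φ2→X12] = [6, 4]
r7 m[φ3→X3] = [1, 9]
r7 m[φ4→X1] = [7, 2]
r7 m[X3→φ0] = [49, 567]
r7 m[X3→φ1] = [54, 432]
r7 m[X3→φ3] = [2646, 3024]
r7 m[X1→φ1] = [7, 2]
r7 m[X1→φ4] = [3888, 1728]
r7 m[X12→φ0] = [6, 4]
r7 m[X12→φ2] = [4536, 567]
fixed point reached at round 7
b[X3] = ⊗ incoming = [2646, 27216]

b[X3] = [2646, 27216]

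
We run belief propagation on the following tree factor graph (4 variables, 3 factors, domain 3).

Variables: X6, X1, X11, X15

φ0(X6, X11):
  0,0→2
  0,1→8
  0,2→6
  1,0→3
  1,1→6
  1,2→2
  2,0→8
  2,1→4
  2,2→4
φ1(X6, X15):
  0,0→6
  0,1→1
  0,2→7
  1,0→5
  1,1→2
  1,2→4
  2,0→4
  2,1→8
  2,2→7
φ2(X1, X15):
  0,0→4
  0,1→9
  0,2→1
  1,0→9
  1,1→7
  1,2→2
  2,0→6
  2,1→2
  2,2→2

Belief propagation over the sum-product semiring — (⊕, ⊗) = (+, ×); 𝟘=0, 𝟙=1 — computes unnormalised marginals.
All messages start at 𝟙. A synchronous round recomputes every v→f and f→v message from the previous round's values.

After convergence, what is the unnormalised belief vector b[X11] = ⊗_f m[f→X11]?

init: all messages = 𝟙 over 3 values
r1 m[φ0→X6] = [16, 11, 16]
r1 m[φ0→X11] = [13, 18, 12]
r1 m[φ1→X6] = [14, 11, 19]
r1 m[φ1→X15] = [15, 11, 18]
r1 m[φ2→X1] = [14, 18, 10]
r1 m[φ2→X15] = [19, 18, 5]
r1 m[X6→φ0] = [1, 1, 1]
r1 m[X6→φ1] = [1, 1, 1]
r1 m[X1→φ2] = [1, 1, 1]
r1 m[X11→φ0] = [1, 1, 1]
r1 m[X15→φ1] = [1, 1, 1]
r1 m[X15→φ2] = [1, 1, 1]
r2 m[φ0→X6] = [16, 11, 16]
r2 m[φ0→X11] = [13, 18, 12]
r2 m[φ1→X6] = [14, 11, 19]
r2 m[φ1→X15] = [15, 11, 18]
r2 m[φ2→X1] = [14, 18, 10]
r2 m[φ2→X15] = [19, 18, 5]
r2 m[X6→φ0] = [14, 11, 19]
r2 m[X6→φ1] = [16, 11, 16]
r2 m[X1→φ2] = [1, 1, 1]
r2 m[X11→φ0] = [1, 1, 1]
r2 m[X15→φ1] = [19, 18, 5]
r2 m[X15→φ2] = [15, 11, 18]
r3 m[φ0→X6] = [16, 11, 16]
r3 m[φ0→X11] = [213, 254, 182]
r3 m[φ1→X6] = [167, 151, 255]
r3 m[φ1→X15] = [215, 166, 268]
r3 m[φ2→X1] = [177, 248, 148]
r3 m[φ2→X15] = [19, 18, 5]
r3 m[X6→φ0] = [14, 11, 19]
r3 m[X6→φ1] = [16, 11, 16]
r3 m[X1→φ2] = [1, 1, 1]
r3 m[X11→φ0] = [1, 1, 1]
r3 m[X15→φ1] = [19, 18, 5]
r3 m[X15→φ2] = [15, 11, 18]
r4 m[φ0→X6] = [16, 11, 16]
r4 m[φ0→X11] = [213, 254, 182]
r4 m[φ1→X6] = [167, 151, 255]
r4 m[φ1→X15] = [215, 166, 268]
r4 m[φ2→X1] = [177, 248, 148]
r4 m[φ2→X15] = [19, 18, 5]
r4 m[X6→φ0] = [167, 151, 255]
r4 m[X6→φ1] = [16, 11, 16]
r4 m[X1→φ2] = [1, 1, 1]
r4 m[X11→φ0] = [1, 1, 1]
r4 m[X15→φ1] = [19, 18, 5]
r4 m[X15→φ2] = [215, 166, 268]
r5 m[φ0→X6] = [16, 11, 16]
r5 m[φ0→X11] = [2827, 3262, 2324]
r5 m[φ1→X6] = [167, 151, 255]
r5 m[φ1→X15] = [215, 166, 268]
r5 m[φ2→X1] = [2622, 3633, 2158]
r5 m[φ2→X15] = [19, 18, 5]
r5 m[X6→φ0] = [167, 151, 255]
r5 m[X6→φ1] = [16, 11, 16]
r5 m[X1→φ2] = [1, 1, 1]
r5 m[X11→φ0] = [1, 1, 1]
r5 m[X15→φ1] = [19, 18, 5]
r5 m[X15→φ2] = [215, 166, 268]
r6 m[φ0→X6] = [16, 11, 16]
r6 m[φ0→X11] = [2827, 3262, 2324]
r6 m[φ1→X6] = [167, 151, 255]
r6 m[φ1→X15] = [215, 166, 268]
r6 m[φ2→X1] = [2622, 3633, 2158]
r6 m[φ2→X15] = [19, 18, 5]
r6 m[X6→φ0] = [167, 151, 255]
r6 m[X6→φ1] = [16, 11, 16]
r6 m[X1→φ2] = [1, 1, 1]
r6 m[X11→φ0] = [1, 1, 1]
r6 m[X15→φ1] = [19, 18, 5]
r6 m[X15→φ2] = [215, 166, 268]
fixed point reached at round 6
b[X11] = ⊗ incoming = [2827, 3262, 2324]

b[X11] = [2827, 3262, 2324]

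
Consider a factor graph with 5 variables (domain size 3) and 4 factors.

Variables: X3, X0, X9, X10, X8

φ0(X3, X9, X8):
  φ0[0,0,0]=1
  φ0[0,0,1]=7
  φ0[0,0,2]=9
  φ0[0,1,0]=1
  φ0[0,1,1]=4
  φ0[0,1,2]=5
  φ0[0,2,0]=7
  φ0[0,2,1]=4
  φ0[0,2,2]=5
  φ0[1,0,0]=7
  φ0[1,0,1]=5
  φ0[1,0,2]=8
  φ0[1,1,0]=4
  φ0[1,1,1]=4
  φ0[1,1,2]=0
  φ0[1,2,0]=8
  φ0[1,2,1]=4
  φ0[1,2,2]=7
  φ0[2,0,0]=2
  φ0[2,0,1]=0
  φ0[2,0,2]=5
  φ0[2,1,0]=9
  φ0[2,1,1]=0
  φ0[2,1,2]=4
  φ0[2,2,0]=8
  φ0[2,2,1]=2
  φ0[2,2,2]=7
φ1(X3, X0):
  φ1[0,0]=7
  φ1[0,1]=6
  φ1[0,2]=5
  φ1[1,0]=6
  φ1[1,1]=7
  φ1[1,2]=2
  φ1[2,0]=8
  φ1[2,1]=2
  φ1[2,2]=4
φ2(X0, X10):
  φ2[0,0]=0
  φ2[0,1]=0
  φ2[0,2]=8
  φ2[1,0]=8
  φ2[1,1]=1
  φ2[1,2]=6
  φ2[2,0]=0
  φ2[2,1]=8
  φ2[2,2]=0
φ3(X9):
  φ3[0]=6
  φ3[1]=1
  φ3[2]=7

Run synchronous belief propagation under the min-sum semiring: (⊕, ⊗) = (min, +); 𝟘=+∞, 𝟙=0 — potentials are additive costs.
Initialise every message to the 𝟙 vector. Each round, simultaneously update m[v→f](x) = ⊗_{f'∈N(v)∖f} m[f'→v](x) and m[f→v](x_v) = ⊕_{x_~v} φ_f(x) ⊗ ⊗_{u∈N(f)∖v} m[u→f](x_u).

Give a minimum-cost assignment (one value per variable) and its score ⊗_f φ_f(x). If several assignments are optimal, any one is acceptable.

init: all messages = 𝟙 over 3 values
r1 m[φ0→X3] = [1, 0, 0]
r1 m[φ0→X9] = [0, 0, 2]
r1 m[φ0→X8] = [1, 0, 0]
r1 m[φ1→X3] = [5, 2, 2]
r1 m[φ1→X0] = [6, 2, 2]
r1 m[φ2→X0] = [0, 1, 0]
r1 m[φ2→X10] = [0, 0, 0]
r1 m[φ3→X9] = [6, 1, 7]
r1 m[X3→φ0] = [0, 0, 0]
r1 m[X3→φ1] = [0, 0, 0]
r1 m[X0→φ1] = [0, 0, 0]
r1 m[X0→φ2] = [0, 0, 0]
r1 m[X9→φ0] = [0, 0, 0]
r1 m[X9→φ3] = [0, 0, 0]
r1 m[X10→φ2] = [0, 0, 0]
r1 m[X8→φ0] = [0, 0, 0]
r2 m[φ0→X3] = [1, 0, 0]
r2 m[φ0→X9] = [0, 0, 2]
r2 m[φ0→X8] = [1, 0, 0]
r2 m[φ1→X3] = [5, 2, 2]
r2 m[φ1→X0] = [6, 2, 2]
r2 m[φ2→X0] = [0, 1, 0]
r2 m[φ2→X10] = [0, 0, 0]
r2 m[φ3→X9] = [6, 1, 7]
r2 m[X3→φ0] = [5, 2, 2]
r2 m[X3→φ1] = [1, 0, 0]
r2 m[X0→φ1] = [0, 1, 0]
r2 m[X0→φ2] = [6, 2, 2]
r2 m[X9→φ0] = [6, 1, 7]
r2 m[X9→φ3] = [0, 0, 2]
r2 m[X10→φ2] = [0, 0, 0]
r2 m[X8→φ0] = [0, 0, 0]
r3 m[φ0→X3] = [2, 1, 1]
r3 m[φ0→X9] = [2, 2, 4]
r3 m[φ0→X8] = [7, 3, 3]
r3 m[φ1→X3] = [5, 2, 3]
r3 m[φ1→X0] = [6, 2, 2]
r3 m[φ2→X0] = [0, 1, 0]
r3 m[φ2→X10] = [2, 3, 2]
r3 m[φ3→X9] = [6, 1, 7]
r3 m[X3→φ0] = [5, 2, 2]
r3 m[X3→φ1] = [1, 0, 0]
r3 m[X0→φ1] = [0, 1, 0]
r3 m[X0→φ2] = [6, 2, 2]
r3 m[X9→φ0] = [6, 1, 7]
r3 m[X9→φ3] = [0, 0, 2]
r3 m[X10→φ2] = [0, 0, 0]
r3 m[X8→φ0] = [0, 0, 0]
r4 m[φ0→X3] = [2, 1, 1]
r4 m[φ0→X9] = [2, 2, 4]
r4 m[φ0→X8] = [7, 3, 3]
r4 m[φ1→X3] = [5, 2, 3]
r4 m[φ1→X0] = [6, 2, 2]
r4 m[φ2→X0] = [0, 1, 0]
r4 m[φ2→X10] = [2, 3, 2]
r4 m[φ3→X9] = [6, 1, 7]
r4 m[X3→φ0] = [5, 2, 3]
r4 m[X3→φ1] = [2, 1, 1]
r4 m[X0→φ1] = [0, 1, 0]
r4 m[X0→φ2] = [6, 2, 2]
r4 m[X9→φ0] = [6, 1, 7]
r4 m[X9→φ3] = [2, 2, 4]
r4 m[X10→φ2] = [0, 0, 0]
r4 m[X8→φ0] = [0, 0, 0]
r5 m[φ0→X3] = [2, 1, 1]
r5 m[φ0→X9] = [3, 2, 5]
r5 m[φ0→X8] = [7, 4, 3]
r5 m[φ1→X3] = [5, 2, 3]
r5 m[φ1→X0] = [7, 3, 3]
r5 m[φ2→X0] = [0, 1, 0]
r5 m[φ2→X10] = [2, 3, 2]
r5 m[φ3→X9] = [6, 1, 7]
r5 m[X3→φ0] = [5, 2, 3]
r5 m[X3→φ1] = [2, 1, 1]
r5 m[X0→φ1] = [0, 1, 0]
r5 m[X0→φ2] = [6, 2, 2]
r5 m[X9→φ0] = [6, 1, 7]
r5 m[X9→φ3] = [2, 2, 4]
r5 m[X10→φ2] = [0, 0, 0]
r5 m[X8→φ0] = [0, 0, 0]
r6 m[φ0→X3] = [2, 1, 1]
r6 m[φ0→X9] = [3, 2, 5]
r6 m[φ0→X8] = [7, 4, 3]
r6 m[φ1→X3] = [5, 2, 3]
r6 m[φ1→X0] = [7, 3, 3]
r6 m[φ2→X0] = [0, 1, 0]
r6 m[φ2→X10] = [2, 3, 2]
r6 m[φ3→X9] = [6, 1, 7]
r6 m[X3→φ0] = [5, 2, 3]
r6 m[X3→φ1] = [2, 1, 1]
r6 m[X0→φ1] = [0, 1, 0]
r6 m[X0→φ2] = [7, 3, 3]
r6 m[X9→φ0] = [6, 1, 7]
r6 m[X9→φ3] = [3, 2, 5]
r6 m[X10→φ2] = [0, 0, 0]
r6 m[X8→φ0] = [0, 0, 0]
r7 m[φ0→X3] = [2, 1, 1]
r7 m[φ0→X9] = [3, 2, 5]
r7 m[φ0→X8] = [7, 4, 3]
r7 m[φ1→X3] = [5, 2, 3]
r7 m[φ1→X0] = [7, 3, 3]
r7 m[φ2→X0] = [0, 1, 0]
r7 m[φ2→X10] = [3, 4, 3]
r7 m[φ3→X9] = [6, 1, 7]
r7 m[X3→φ0] = [5, 2, 3]
r7 m[X3→φ1] = [2, 1, 1]
r7 m[X0→φ1] = [0, 1, 0]
r7 m[X0→φ2] = [7, 3, 3]
r7 m[X9→φ0] = [6, 1, 7]
r7 m[X9→φ3] = [3, 2, 5]
r7 m[X10→φ2] = [0, 0, 0]
r7 m[X8→φ0] = [0, 0, 0]
r8 m[φ0→X3] = [2, 1, 1]
r8 m[φ0→X9] = [3, 2, 5]
r8 m[φ0→X8] = [7, 4, 3]
r8 m[φ1→X3] = [5, 2, 3]
r8 m[φ1→X0] = [7, 3, 3]
r8 m[φ2→X0] = [0, 1, 0]
r8 m[φ2→X10] = [3, 4, 3]
r8 m[φ3→X9] = [6, 1, 7]
r8 m[X3→φ0] = [5, 2, 3]
r8 m[X3→φ1] = [2, 1, 1]
r8 m[X0→φ1] = [0, 1, 0]
r8 m[X0→φ2] = [7, 3, 3]
r8 m[X9→φ0] = [6, 1, 7]
r8 m[X9→φ3] = [3, 2, 5]
r8 m[X10→φ2] = [0, 0, 0]
r8 m[X8→φ0] = [0, 0, 0]
fixed point reached at round 8
traceback from X3: (X3=1, X0=2, X9=1, X10=0, X8=2), score=3

assignment: (X3=1, X0=2, X9=1, X10=0, X8=2); score = 3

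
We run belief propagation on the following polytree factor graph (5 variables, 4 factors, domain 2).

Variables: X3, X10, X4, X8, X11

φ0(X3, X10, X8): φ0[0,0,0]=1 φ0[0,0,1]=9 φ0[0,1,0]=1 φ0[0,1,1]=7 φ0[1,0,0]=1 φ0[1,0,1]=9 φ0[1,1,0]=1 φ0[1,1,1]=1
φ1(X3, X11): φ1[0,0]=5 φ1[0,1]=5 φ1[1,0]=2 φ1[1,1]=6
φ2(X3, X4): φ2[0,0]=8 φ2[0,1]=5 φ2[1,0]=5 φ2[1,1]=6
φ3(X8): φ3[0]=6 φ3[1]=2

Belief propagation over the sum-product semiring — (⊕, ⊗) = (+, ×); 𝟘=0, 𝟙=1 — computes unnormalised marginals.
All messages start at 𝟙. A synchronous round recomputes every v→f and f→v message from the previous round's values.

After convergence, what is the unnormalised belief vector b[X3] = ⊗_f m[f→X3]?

init: all messages = 𝟙 over 2 values
r1 m[φ0→X3] = [18, 12]
r1 m[φ0→X10] = [20, 10]
r1 m[φ0→X8] = [4, 26]
r1 m[φ1→X3] = [10, 8]
r1 m[φ1→X11] = [7, 11]
r1 m[φ2→X3] = [13, 11]
r1 m[φ2→X4] = [13, 11]
r1 m[φ3→X8] = [6, 2]
r1 m[X3→φ0] = [1, 1]
r1 m[X3→φ1] = [1, 1]
r1 m[X3→φ2] = [1, 1]
r1 m[X10→φ0] = [1, 1]
r1 m[X4→φ2] = [1, 1]
r1 m[X8→φ0] = [1, 1]
r1 m[X8→φ3] = [1, 1]
r1 m[X11→φ1] = [1, 1]
r2 m[φ0→X3] = [18, 12]
r2 m[φ0→X10] = [20, 10]
r2 m[φ0→X8] = [4, 26]
r2 m[φ1→X3] = [10, 8]
r2 m[φ1→X11] = [7, 11]
r2 m[φ2→X3] = [13, 11]
r2 m[φ2→X4] = [13, 11]
r2 m[φ3→X8] = [6, 2]
r2 m[X3→φ0] = [130, 88]
r2 m[X3→φ1] = [234, 132]
r2 m[X3→φ2] = [180, 96]
r2 m[X10→φ0] = [1, 1]
r2 m[X4→φ2] = [1, 1]
r2 m[X8→φ0] = [6, 2]
r2 m[X8→φ3] = [4, 26]
r2 m[X11→φ1] = [1, 1]
r3 m[φ0→X3] = [44, 32]
r3 m[φ0→X10] = [5232, 3304]
r3 m[φ0→X8] = [436, 2960]
r3 m[φ1→X3] = [10, 8]
r3 m[φ1→X11] = [1434, 1962]
r3 m[φ2→X3] = [13, 11]
r3 m[φ2→X4] = [1920, 1476]
r3 m[φ3→X8] = [6, 2]
r3 m[X3→φ0] = [130, 88]
r3 m[X3→φ1] = [234, 132]
r3 m[X3→φ2] = [180, 96]
r3 m[X10→φ0] = [1, 1]
r3 m[X4→φ2] = [1, 1]
r3 m[X8→φ0] = [6, 2]
r3 m[X8→φ3] = [4, 26]
r3 m[X11→φ1] = [1, 1]
r4 m[φ0→X3] = [44, 32]
r4 m[φ0→X10] = [5232, 3304]
r4 m[φ0→X8] = [436, 2960]
r4 m[φ1→X3] = [10, 8]
r4 m[φ1→X11] = [1434, 1962]
r4 m[φ2→X3] = [13, 11]
r4 m[φ2→X4] = [1920, 1476]
r4 m[φ3→X8] = [6, 2]
r4 m[X3→φ0] = [130, 88]
r4 m[X3→φ1] = [572, 352]
r4 m[X3→φ2] = [440, 256]
r4 m[X10→φ0] = [1, 1]
r4 m[X4→φ2] = [1, 1]
r4 m[X8→φ0] = [6, 2]
r4 m[X8→φ3] = [436, 2960]
r4 m[X11→φ1] = [1, 1]
r5 m[φ0→X3] = [44, 32]
r5 m[φ0→X10] = [5232, 3304]
r5 m[φ0→X8] = [436, 2960]
r5 m[φ1→X3] = [10, 8]
r5 m[φ1→X11] = [3564, 4972]
r5 m[φ2→X3] = [13, 11]
r5 m[φ2→X4] = [4800, 3736]
r5 m[φ3→X8] = [6, 2]
r5 m[X3→φ0] = [130, 88]
r5 m[X3→φ1] = [572, 352]
r5 m[X3→φ2] = [440, 256]
r5 m[X10→φ0] = [1, 1]
r5 m[X4→φ2] = [1, 1]
r5 m[X8→φ0] = [6, 2]
r5 m[X8→φ3] = [436, 2960]
r5 m[X11→φ1] = [1, 1]
r6 m[φ0→X3] = [44, 32]
r6 m[φ0→X10] = [5232, 3304]
r6 m[φ0→X8] = [436, 2960]
r6 m[φ1→X3] = [10, 8]
r6 m[φ1→X11] = [3564, 4972]
r6 m[φ2→X3] = [13, 11]
r6 m[φ2→X4] = [4800, 3736]
r6 m[φ3→X8] = [6, 2]
r6 m[X3→φ0] = [130, 88]
r6 m[X3→φ1] = [572, 352]
r6 m[X3→φ2] = [440, 256]
r6 m[X10→φ0] = [1, 1]
r6 m[X4→φ2] = [1, 1]
r6 m[X8→φ0] = [6, 2]
r6 m[X8→φ3] = [436, 2960]
r6 m[X11→φ1] = [1, 1]
fixed point reached at round 6
b[X3] = ⊗ incoming = [5720, 2816]

b[X3] = [5720, 2816]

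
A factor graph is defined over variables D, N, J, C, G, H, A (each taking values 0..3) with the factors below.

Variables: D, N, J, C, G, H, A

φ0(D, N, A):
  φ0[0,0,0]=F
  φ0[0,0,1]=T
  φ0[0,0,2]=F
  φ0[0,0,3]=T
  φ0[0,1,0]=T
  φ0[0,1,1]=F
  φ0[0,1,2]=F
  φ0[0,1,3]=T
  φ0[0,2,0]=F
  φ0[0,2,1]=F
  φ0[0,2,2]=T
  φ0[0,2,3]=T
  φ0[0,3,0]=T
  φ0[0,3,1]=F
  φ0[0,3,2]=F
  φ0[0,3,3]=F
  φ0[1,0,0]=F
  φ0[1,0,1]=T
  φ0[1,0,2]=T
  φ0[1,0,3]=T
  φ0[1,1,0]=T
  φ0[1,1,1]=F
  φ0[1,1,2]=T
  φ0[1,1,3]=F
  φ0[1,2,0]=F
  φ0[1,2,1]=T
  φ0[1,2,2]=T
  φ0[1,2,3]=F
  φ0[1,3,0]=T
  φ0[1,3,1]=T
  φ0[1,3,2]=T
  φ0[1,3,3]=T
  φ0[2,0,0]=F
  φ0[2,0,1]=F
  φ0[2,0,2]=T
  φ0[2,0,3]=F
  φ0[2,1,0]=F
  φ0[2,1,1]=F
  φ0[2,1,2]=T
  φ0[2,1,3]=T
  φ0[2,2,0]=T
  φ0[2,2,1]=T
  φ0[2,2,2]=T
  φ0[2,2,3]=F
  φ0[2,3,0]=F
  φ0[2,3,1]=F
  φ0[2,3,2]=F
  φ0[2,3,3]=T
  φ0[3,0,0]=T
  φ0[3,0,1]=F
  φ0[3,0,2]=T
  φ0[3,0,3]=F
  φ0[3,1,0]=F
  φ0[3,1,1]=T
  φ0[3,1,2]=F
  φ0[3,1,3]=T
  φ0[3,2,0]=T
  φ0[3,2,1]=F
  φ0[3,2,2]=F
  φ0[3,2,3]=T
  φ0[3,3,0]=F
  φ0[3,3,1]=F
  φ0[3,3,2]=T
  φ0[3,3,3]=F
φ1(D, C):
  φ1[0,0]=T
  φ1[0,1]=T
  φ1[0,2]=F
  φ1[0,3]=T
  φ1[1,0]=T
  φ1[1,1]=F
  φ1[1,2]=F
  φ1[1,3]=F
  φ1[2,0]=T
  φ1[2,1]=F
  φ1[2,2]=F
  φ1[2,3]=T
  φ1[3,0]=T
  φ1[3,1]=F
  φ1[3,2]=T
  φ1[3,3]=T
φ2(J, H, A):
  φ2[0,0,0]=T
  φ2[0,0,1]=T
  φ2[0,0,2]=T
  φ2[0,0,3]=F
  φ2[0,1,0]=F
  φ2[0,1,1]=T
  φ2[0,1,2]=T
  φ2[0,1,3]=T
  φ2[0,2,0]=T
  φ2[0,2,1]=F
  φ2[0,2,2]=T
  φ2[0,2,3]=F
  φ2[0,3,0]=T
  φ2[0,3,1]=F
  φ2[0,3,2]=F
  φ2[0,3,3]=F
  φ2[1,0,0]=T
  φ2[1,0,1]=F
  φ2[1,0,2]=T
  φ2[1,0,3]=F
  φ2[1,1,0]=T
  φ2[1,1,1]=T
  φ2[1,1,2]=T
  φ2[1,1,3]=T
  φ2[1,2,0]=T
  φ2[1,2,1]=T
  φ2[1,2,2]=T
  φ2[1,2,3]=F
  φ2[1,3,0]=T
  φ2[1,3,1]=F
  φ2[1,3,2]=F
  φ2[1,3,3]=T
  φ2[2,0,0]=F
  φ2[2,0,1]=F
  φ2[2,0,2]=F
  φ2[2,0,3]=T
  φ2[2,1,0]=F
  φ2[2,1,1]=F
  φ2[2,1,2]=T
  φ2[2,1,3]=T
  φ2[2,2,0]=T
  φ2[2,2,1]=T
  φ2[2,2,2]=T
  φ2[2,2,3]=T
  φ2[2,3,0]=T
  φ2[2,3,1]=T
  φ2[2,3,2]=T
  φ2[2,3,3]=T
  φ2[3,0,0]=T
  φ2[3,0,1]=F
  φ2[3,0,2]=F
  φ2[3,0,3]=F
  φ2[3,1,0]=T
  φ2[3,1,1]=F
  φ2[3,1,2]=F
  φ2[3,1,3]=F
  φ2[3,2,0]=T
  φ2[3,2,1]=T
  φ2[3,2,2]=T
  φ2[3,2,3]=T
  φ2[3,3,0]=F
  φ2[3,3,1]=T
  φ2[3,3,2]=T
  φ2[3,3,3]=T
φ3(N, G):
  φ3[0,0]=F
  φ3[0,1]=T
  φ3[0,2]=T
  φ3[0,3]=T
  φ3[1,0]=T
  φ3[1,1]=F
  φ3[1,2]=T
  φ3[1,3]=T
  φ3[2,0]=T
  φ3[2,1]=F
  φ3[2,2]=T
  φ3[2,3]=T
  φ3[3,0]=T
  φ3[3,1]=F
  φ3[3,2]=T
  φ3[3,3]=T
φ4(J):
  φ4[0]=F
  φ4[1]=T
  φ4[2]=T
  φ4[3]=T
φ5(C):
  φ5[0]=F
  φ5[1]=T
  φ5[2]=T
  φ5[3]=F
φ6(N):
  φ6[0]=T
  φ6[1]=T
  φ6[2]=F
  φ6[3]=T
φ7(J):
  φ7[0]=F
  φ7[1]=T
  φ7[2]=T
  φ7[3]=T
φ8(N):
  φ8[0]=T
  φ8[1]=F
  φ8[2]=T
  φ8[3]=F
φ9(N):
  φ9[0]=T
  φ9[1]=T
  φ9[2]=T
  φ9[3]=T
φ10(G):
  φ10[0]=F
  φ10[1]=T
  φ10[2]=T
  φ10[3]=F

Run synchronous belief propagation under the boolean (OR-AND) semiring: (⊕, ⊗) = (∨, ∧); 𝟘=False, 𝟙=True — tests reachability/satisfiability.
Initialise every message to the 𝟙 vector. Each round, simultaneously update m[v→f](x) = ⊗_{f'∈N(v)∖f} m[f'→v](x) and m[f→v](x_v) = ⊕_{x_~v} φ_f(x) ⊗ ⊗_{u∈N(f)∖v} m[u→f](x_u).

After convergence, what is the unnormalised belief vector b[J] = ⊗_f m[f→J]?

b[J] = [F, T, T, T]

init: all messages = 𝟙 over 4 values
r1 m[φ0→D] = [T, T, T, T]
r1 m[φ0→N] = [T, T, T, T]
r1 m[φ0→A] = [T, T, T, T]
r1 m[φ1→D] = [T, T, T, T]
r1 m[φ1→C] = [T, T, T, T]
r1 m[φ2→J] = [T, T, T, T]
r1 m[φ2→H] = [T, T, T, T]
r1 m[φ2→A] = [T, T, T, T]
r1 m[φ3→N] = [T, T, T, T]
r1 m[φ3→G] = [T, T, T, T]
r1 m[φ4→J] = [F, T, T, T]
r1 m[φ5→C] = [F, T, T, F]
r1 m[φ6→N] = [T, T, F, T]
r1 m[φ7→J] = [F, T, T, T]
r1 m[φ8→N] = [T, F, T, F]
r1 m[φ9→N] = [T, T, T, T]
r1 m[φ10→G] = [F, T, T, F]
r1 m[D→φ0] = [T, T, T, T]
r1 m[D→φ1] = [T, T, T, T]
r1 m[N→φ0] = [T, T, T, T]
r1 m[N→φ3] = [T, T, T, T]
r1 m[N→φ6] = [T, T, T, T]
r1 m[N→φ8] = [T, T, T, T]
r1 m[N→φ9] = [T, T, T, T]
r1 m[J→φ2] = [T, T, T, T]
r1 m[J→φ4] = [T, T, T, T]
r1 m[J→φ7] = [T, T, T, T]
r1 m[C→φ1] = [T, T, T, T]
r1 m[C→φ5] = [T, T, T, T]
r1 m[G→φ3] = [T, T, T, T]
r1 m[G→φ10] = [T, T, T, T]
r1 m[H→φ2] = [T, T, T, T]
r1 m[A→φ0] = [T, T, T, T]
r1 m[A→φ2] = [T, T, T, T]
r2 m[φ0→D] = [T, T, T, T]
r2 m[φ0→N] = [T, T, T, T]
r2 m[φ0→A] = [T, T, T, T]
r2 m[φ1→D] = [T, T, T, T]
r2 m[φ1→C] = [T, T, T, T]
r2 m[φ2→J] = [T, T, T, T]
r2 m[φ2→H] = [T, T, T, T]
r2 m[φ2→A] = [T, T, T, T]
r2 m[φ3→N] = [T, T, T, T]
r2 m[φ3→G] = [T, T, T, T]
r2 m[φ4→J] = [F, T, T, T]
r2 m[φ5→C] = [F, T, T, F]
r2 m[φ6→N] = [T, T, F, T]
r2 m[φ7→J] = [F, T, T, T]
r2 m[φ8→N] = [T, F, T, F]
r2 m[φ9→N] = [T, T, T, T]
r2 m[φ10→G] = [F, T, T, F]
r2 m[D→φ0] = [T, T, T, T]
r2 m[D→φ1] = [T, T, T, T]
r2 m[N→φ0] = [T, F, F, F]
r2 m[N→φ3] = [T, F, F, F]
r2 m[N→φ6] = [T, F, T, F]
r2 m[N→φ8] = [T, T, F, T]
r2 m[N→φ9] = [T, F, F, F]
r2 m[J→φ2] = [F, T, T, T]
r2 m[J→φ4] = [F, T, T, T]
r2 m[J→φ7] = [F, T, T, T]
r2 m[C→φ1] = [F, T, T, F]
r2 m[C→φ5] = [T, T, T, T]
r2 m[G→φ3] = [F, T, T, F]
r2 m[G→φ10] = [T, T, T, T]
r2 m[H→φ2] = [T, T, T, T]
r2 m[A→φ0] = [T, T, T, T]
r2 m[A→φ2] = [T, T, T, T]
r3 m[φ0→D] = [T, T, T, T]
r3 m[φ0→N] = [T, T, T, T]
r3 m[φ0→A] = [T, T, T, T]
r3 m[φ1→D] = [T, F, F, T]
r3 m[φ1→C] = [T, T, T, T]
r3 m[φ2→J] = [T, T, T, T]
r3 m[φ2→H] = [T, T, T, T]
r3 m[φ2→A] = [T, T, T, T]
r3 m[φ3→N] = [T, T, T, T]
r3 m[φ3→G] = [F, T, T, T]
r3 m[φ4→J] = [F, T, T, T]
r3 m[φ5→C] = [F, T, T, F]
r3 m[φ6→N] = [T, T, F, T]
r3 m[φ7→J] = [F, T, T, T]
r3 m[φ8→N] = [T, F, T, F]
r3 m[φ9→N] = [T, T, T, T]
r3 m[φ10→G] = [F, T, T, F]
r3 m[D→φ0] = [T, T, T, T]
r3 m[D→φ1] = [T, T, T, T]
r3 m[N→φ0] = [T, F, F, F]
r3 m[N→φ3] = [T, F, F, F]
r3 m[N→φ6] = [T, F, T, F]
r3 m[N→φ8] = [T, T, F, T]
r3 m[N→φ9] = [T, F, F, F]
r3 m[J→φ2] = [F, T, T, T]
r3 m[J→φ4] = [F, T, T, T]
r3 m[J→φ7] = [F, T, T, T]
r3 m[C→φ1] = [F, T, T, F]
r3 m[C→φ5] = [T, T, T, T]
r3 m[G→φ3] = [F, T, T, F]
r3 m[G→φ10] = [T, T, T, T]
r3 m[H→φ2] = [T, T, T, T]
r3 m[A→φ0] = [T, T, T, T]
r3 m[A→φ2] = [T, T, T, T]
r4 m[φ0→D] = [T, T, T, T]
r4 m[φ0→N] = [T, T, T, T]
r4 m[φ0→A] = [T, T, T, T]
r4 m[φ1→D] = [T, F, F, T]
r4 m[φ1→C] = [T, T, T, T]
r4 m[φ2→J] = [T, T, T, T]
r4 m[φ2→H] = [T, T, T, T]
r4 m[φ2→A] = [T, T, T, T]
r4 m[φ3→N] = [T, T, T, T]
r4 m[φ3→G] = [F, T, T, T]
r4 m[φ4→J] = [F, T, T, T]
r4 m[φ5→C] = [F, T, T, F]
r4 m[φ6→N] = [T, T, F, T]
r4 m[φ7→J] = [F, T, T, T]
r4 m[φ8→N] = [T, F, T, F]
r4 m[φ9→N] = [T, T, T, T]
r4 m[φ10→G] = [F, T, T, F]
r4 m[D→φ0] = [T, F, F, T]
r4 m[D→φ1] = [T, T, T, T]
r4 m[N→φ0] = [T, F, F, F]
r4 m[N→φ3] = [T, F, F, F]
r4 m[N→φ6] = [T, F, T, F]
r4 m[N→φ8] = [T, T, F, T]
r4 m[N→φ9] = [T, F, F, F]
r4 m[J→φ2] = [F, T, T, T]
r4 m[J→φ4] = [F, T, T, T]
r4 m[J→φ7] = [F, T, T, T]
r4 m[C→φ1] = [F, T, T, F]
r4 m[C→φ5] = [T, T, T, T]
r4 m[G→φ3] = [F, T, T, F]
r4 m[G→φ10] = [F, T, T, T]
r4 m[H→φ2] = [T, T, T, T]
r4 m[A→φ0] = [T, T, T, T]
r4 m[A→φ2] = [T, T, T, T]
r5 m[φ0→D] = [T, T, T, T]
r5 m[φ0→N] = [T, T, T, T]
r5 m[φ0→A] = [T, T, T, T]
r5 m[φ1→D] = [T, F, F, T]
r5 m[φ1→C] = [T, T, T, T]
r5 m[φ2→J] = [T, T, T, T]
r5 m[φ2→H] = [T, T, T, T]
r5 m[φ2→A] = [T, T, T, T]
r5 m[φ3→N] = [T, T, T, T]
r5 m[φ3→G] = [F, T, T, T]
r5 m[φ4→J] = [F, T, T, T]
r5 m[φ5→C] = [F, T, T, F]
r5 m[φ6→N] = [T, T, F, T]
r5 m[φ7→J] = [F, T, T, T]
r5 m[φ8→N] = [T, F, T, F]
r5 m[φ9→N] = [T, T, T, T]
r5 m[φ10→G] = [F, T, T, F]
r5 m[D→φ0] = [T, F, F, T]
r5 m[D→φ1] = [T, T, T, T]
r5 m[N→φ0] = [T, F, F, F]
r5 m[N→φ3] = [T, F, F, F]
r5 m[N→φ6] = [T, F, T, F]
r5 m[N→φ8] = [T, T, F, T]
r5 m[N→φ9] = [T, F, F, F]
r5 m[J→φ2] = [F, T, T, T]
r5 m[J→φ4] = [F, T, T, T]
r5 m[J→φ7] = [F, T, T, T]
r5 m[C→φ1] = [F, T, T, F]
r5 m[C→φ5] = [T, T, T, T]
r5 m[G→φ3] = [F, T, T, F]
r5 m[G→φ10] = [F, T, T, T]
r5 m[H→φ2] = [T, T, T, T]
r5 m[A→φ0] = [T, T, T, T]
r5 m[A→φ2] = [T, T, T, T]
fixed point reached at round 5
b[J] = ⊗ incoming = [F, T, T, T]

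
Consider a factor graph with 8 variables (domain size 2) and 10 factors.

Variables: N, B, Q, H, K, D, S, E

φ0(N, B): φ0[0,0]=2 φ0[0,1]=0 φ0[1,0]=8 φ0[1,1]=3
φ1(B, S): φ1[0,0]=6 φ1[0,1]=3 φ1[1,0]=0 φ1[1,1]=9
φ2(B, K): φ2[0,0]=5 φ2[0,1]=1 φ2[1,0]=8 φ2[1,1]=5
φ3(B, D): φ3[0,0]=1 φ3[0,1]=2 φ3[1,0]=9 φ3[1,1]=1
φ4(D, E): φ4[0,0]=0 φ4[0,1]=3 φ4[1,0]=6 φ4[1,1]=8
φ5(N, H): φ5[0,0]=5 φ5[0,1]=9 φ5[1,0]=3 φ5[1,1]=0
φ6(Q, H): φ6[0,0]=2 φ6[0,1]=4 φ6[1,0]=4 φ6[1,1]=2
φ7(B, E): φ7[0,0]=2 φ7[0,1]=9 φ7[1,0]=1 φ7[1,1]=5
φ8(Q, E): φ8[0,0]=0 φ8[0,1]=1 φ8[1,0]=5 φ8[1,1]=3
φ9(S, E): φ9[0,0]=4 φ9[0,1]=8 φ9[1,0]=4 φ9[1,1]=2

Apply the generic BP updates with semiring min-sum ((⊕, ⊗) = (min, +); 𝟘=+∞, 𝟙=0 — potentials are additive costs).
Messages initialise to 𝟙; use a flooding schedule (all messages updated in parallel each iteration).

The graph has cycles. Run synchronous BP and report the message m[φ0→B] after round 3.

message @ round 3 = [7, 3]

init: all messages = 𝟙 over 2 values
r1 m[φ0→N] = [0, 3]
r1 m[φ0→B] = [2, 0]
r1 m[φ1→B] = [3, 0]
r1 m[φ1→S] = [0, 3]
r1 m[φ2→B] = [1, 5]
r1 m[φ2→K] = [5, 1]
r1 m[φ3→B] = [1, 1]
r1 m[φ3→D] = [1, 1]
r1 m[φ4→D] = [0, 6]
r1 m[φ4→E] = [0, 3]
r1 m[φ5→N] = [5, 0]
r1 m[φ5→H] = [3, 0]
r1 m[φ6→Q] = [2, 2]
r1 m[φ6→H] = [2, 2]
r1 m[φ7→B] = [2, 1]
r1 m[φ7→E] = [1, 5]
r1 m[φ8→Q] = [0, 3]
r1 m[φ8→E] = [0, 1]
r1 m[φ9→S] = [4, 2]
r1 m[φ9→E] = [4, 2]
r1 m[N→φ0] = [0, 0]
r1 m[N→φ5] = [0, 0]
r1 m[B→φ0] = [0, 0]
r1 m[B→φ1] = [0, 0]
r1 m[B→φ2] = [0, 0]
r1 m[B→φ3] = [0, 0]
r1 m[B→φ7] = [0, 0]
r1 m[Q→φ6] = [0, 0]
r1 m[Q→φ8] = [0, 0]
r1 m[H→φ5] = [0, 0]
r1 m[H→φ6] = [0, 0]
r1 m[K→φ2] = [0, 0]
r1 m[D→φ3] = [0, 0]
r1 m[D→φ4] = [0, 0]
r1 m[S→φ1] = [0, 0]
r1 m[S→φ9] = [0, 0]
r1 m[E→φ4] = [0, 0]
r1 m[E→φ7] = [0, 0]
r1 m[E→φ8] = [0, 0]
r1 m[E→φ9] = [0, 0]
r2 m[φ0→N] = [0, 3]
r2 m[φ0→B] = [2, 0]
r2 m[φ1→B] = [3, 0]
r2 m[φ1→S] = [0, 3]
r2 m[φ2→B] = [1, 5]
r2 m[φ2→K] = [5, 1]
r2 m[φ3→B] = [1, 1]
r2 m[φ3→D] = [1, 1]
r2 m[φ4→D] = [0, 6]
r2 m[φ4→E] = [0, 3]
r2 m[φ5→N] = [5, 0]
r2 m[φ5→H] = [3, 0]
r2 m[φ6→Q] = [2, 2]
r2 m[φ6→H] = [2, 2]
r2 m[φ7→B] = [2, 1]
r2 m[φ7→E] = [1, 5]
r2 m[φ8→Q] = [0, 3]
r2 m[φ8→E] = [0, 1]
r2 m[φ9→S] = [4, 2]
r2 m[φ9→E] = [4, 2]
r2 m[N→φ0] = [5, 0]
r2 m[N→φ5] = [0, 3]
r2 m[B→φ0] = [7, 7]
r2 m[B→φ1] = [6, 7]
r2 m[B→φ2] = [8, 2]
r2 m[B→φ3] = [8, 6]
r2 m[B→φ7] = [7, 6]
r2 m[Q→φ6] = [0, 3]
r2 m[Q→φ8] = [2, 2]
r2 m[H→φ5] = [2, 2]
r2 m[H→φ6] = [3, 0]
r2 m[K→φ2] = [0, 0]
r2 m[D→φ3] = [0, 6]
r2 m[D→φ4] = [1, 1]
r2 m[S→φ1] = [4, 2]
r2 m[S→φ9] = [0, 3]
r2 m[E→φ4] = [5, 8]
r2 m[E→φ7] = [4, 6]
r2 m[E→φ8] = [5, 10]
r2 m[E→φ9] = [1, 9]
r3 m[φ0→N] = [7, 10]
r3 m[φ0→B] = [7, 3]
r3 m[φ1→B] = [5, 4]
r3 m[φ1→S] = [7, 9]
r3 m[φ2→B] = [1, 5]
r3 m[φ2→K] = [10, 7]
r3 m[φ3→B] = [1, 7]
r3 m[φ3→D] = [9, 7]
r3 m[φ4→D] = [5, 11]
r3 m[φ4→E] = [1, 4]
r3 m[φ5→N] = [7, 2]
r3 m[φ5→H] = [5, 3]
r3 m[φ6→Q] = [4, 2]
r3 m[φ6→H] = [2, 4]
r3 m[φ7→B] = [6, 5]
r3 m[φ7→E] = [7, 11]
r3 m[φ8→Q] = [5, 10]
r3 m[φ8→E] = [2, 3]
r3 m[φ9→S] = [5, 5]
r3 m[φ9→E] = [4, 5]
r3 m[N→φ0] = [5, 0]
r3 m[N→φ5] = [0, 3]
r3 m[B→φ0] = [7, 7]
r3 m[B→φ1] = [6, 7]
r3 m[B→φ2] = [8, 2]
r3 m[B→φ3] = [8, 6]
r3 m[B→φ7] = [7, 6]
r3 m[Q→φ6] = [0, 3]
r3 m[Q→φ8] = [2, 2]
r3 m[H→φ5] = [2, 2]
r3 m[H→φ6] = [3, 0]
r3 m[K→φ2] = [0, 0]
r3 m[D→φ3] = [0, 6]
r3 m[D→φ4] = [1, 1]
r3 m[S→φ1] = [4, 2]
r3 m[S→φ9] = [0, 3]
r3 m[E→φ4] = [5, 8]
r3 m[E→φ7] = [4, 6]
r3 m[E→φ8] = [5, 10]
r3 m[E→φ9] = [1, 9]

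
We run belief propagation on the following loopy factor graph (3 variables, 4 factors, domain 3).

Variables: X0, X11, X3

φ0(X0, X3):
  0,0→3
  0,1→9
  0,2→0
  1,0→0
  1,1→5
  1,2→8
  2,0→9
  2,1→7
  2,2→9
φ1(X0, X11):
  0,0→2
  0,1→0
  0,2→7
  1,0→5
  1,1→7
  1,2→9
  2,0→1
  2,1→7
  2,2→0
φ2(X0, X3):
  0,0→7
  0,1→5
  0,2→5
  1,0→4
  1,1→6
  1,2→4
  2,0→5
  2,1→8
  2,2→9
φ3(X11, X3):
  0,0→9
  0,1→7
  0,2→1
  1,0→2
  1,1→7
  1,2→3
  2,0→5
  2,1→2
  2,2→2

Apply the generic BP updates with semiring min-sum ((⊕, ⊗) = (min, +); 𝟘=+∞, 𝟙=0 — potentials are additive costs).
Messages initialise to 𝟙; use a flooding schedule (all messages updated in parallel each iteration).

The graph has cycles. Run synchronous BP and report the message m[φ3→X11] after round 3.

init: all messages = 𝟙 over 3 values
r1 m[φ0→X0] = [0, 0, 7]
r1 m[φ0→X3] = [0, 5, 0]
r1 m[φ1→X0] = [0, 5, 0]
r1 m[φ1→X11] = [1, 0, 0]
r1 m[φ2→X0] = [5, 4, 5]
r1 m[φ2→X3] = [4, 5, 4]
r1 m[φ3→X11] = [1, 2, 2]
r1 m[φ3→X3] = [2, 2, 1]
r1 m[X0→φ0] = [0, 0, 0]
r1 m[X0→φ1] = [0, 0, 0]
r1 m[X0→φ2] = [0, 0, 0]
r1 m[X11→φ1] = [0, 0, 0]
r1 m[X11→φ3] = [0, 0, 0]
r1 m[X3→φ0] = [0, 0, 0]
r1 m[X3→φ2] = [0, 0, 0]
r1 m[X3→φ3] = [0, 0, 0]
r2 m[φ0→X0] = [0, 0, 7]
r2 m[φ0→X3] = [0, 5, 0]
r2 m[φ1→X0] = [0, 5, 0]
r2 m[φ1→X11] = [1, 0, 0]
r2 m[φ2→X0] = [5, 4, 5]
r2 m[φ2→X3] = [4, 5, 4]
r2 m[φ3→X11] = [1, 2, 2]
r2 m[φ3→X3] = [2, 2, 1]
r2 m[X0→φ0] = [5, 9, 5]
r2 m[X0→φ1] = [5, 4, 12]
r2 m[X0→φ2] = [0, 5, 7]
r2 m[X11→φ1] = [1, 2, 2]
r2 m[X11→φ3] = [1, 0, 0]
r2 m[X3→φ0] = [6, 7, 5]
r2 m[X3→φ2] = [2, 7, 1]
r2 m[X3→φ3] = [4, 10, 4]
r3 m[φ0→X0] = [5, 6, 14]
r3 m[φ0→X3] = [8, 12, 5]
r3 m[φ1→X0] = [2, 6, 2]
r3 m[φ1→X11] = [7, 5, 12]
r3 m[φ2→X0] = [6, 5, 7]
r3 m[φ2→X3] = [7, 5, 5]
r3 m[φ3→X11] = [5, 6, 6]
r3 m[φ3→X3] = [2, 2, 2]
r3 m[X0→φ0] = [5, 9, 5]
r3 m[X0→φ1] = [5, 4, 12]
r3 m[X0→φ2] = [0, 5, 7]
r3 m[X11→φ1] = [1, 2, 2]
r3 m[X11→φ3] = [1, 0, 0]
r3 m[X3→φ0] = [6, 7, 5]
r3 m[X3→φ2] = [2, 7, 1]
r3 m[X3→φ3] = [4, 10, 4]

message @ round 3 = [5, 6, 6]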